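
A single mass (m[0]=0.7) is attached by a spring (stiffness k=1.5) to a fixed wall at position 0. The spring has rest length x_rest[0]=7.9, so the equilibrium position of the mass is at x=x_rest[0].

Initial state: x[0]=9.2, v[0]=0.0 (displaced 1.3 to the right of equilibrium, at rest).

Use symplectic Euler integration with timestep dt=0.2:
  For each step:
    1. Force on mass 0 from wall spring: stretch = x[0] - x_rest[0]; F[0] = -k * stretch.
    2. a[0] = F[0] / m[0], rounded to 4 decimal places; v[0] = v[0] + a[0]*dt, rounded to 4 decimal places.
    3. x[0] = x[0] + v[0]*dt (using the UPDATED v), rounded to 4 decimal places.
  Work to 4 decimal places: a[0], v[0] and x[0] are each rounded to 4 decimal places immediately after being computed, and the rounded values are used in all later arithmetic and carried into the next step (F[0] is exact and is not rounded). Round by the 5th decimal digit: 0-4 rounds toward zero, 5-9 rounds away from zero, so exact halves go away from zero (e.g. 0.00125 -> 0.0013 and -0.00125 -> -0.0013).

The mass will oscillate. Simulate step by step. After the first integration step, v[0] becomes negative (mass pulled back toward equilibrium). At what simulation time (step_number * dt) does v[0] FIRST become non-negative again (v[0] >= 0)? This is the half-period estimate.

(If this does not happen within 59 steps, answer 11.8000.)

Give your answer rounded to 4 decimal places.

Step 0: x=[9.2000] v=[0.0000]
Step 1: x=[9.0886] v=[-0.5571]
Step 2: x=[8.8753] v=[-1.0665]
Step 3: x=[8.5784] v=[-1.4845]
Step 4: x=[8.2234] v=[-1.7752]
Step 5: x=[7.8406] v=[-1.9138]
Step 6: x=[7.4629] v=[-1.8883]
Step 7: x=[7.1227] v=[-1.7010]
Step 8: x=[6.8491] v=[-1.3679]
Step 9: x=[6.6656] v=[-0.9175]
Step 10: x=[6.5879] v=[-0.3885]
Step 11: x=[6.6227] v=[0.1738]
First v>=0 after going negative at step 11, time=2.2000

Answer: 2.2000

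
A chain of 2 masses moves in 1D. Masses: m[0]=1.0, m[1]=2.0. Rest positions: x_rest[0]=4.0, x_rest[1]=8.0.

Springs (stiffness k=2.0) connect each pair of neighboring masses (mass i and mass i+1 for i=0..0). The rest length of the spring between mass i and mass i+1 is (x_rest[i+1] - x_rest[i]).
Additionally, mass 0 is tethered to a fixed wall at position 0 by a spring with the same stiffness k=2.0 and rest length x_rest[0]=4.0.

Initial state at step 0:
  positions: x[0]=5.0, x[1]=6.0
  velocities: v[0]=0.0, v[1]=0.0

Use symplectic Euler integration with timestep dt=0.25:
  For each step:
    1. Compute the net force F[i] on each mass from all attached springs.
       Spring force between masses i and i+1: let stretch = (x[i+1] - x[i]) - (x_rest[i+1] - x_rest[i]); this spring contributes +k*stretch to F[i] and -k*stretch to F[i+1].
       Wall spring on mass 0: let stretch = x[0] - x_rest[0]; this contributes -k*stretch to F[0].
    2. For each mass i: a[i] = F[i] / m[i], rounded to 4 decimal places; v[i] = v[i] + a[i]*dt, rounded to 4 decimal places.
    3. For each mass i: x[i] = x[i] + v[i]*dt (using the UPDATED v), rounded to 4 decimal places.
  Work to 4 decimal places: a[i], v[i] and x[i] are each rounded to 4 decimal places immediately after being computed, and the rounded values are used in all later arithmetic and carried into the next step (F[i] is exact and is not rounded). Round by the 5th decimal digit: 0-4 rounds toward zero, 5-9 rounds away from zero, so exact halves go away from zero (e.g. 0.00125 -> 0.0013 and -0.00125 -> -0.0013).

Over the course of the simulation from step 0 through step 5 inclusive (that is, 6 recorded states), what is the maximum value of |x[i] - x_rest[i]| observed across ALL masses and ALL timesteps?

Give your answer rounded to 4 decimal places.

Answer: 2.3886

Derivation:
Step 0: x=[5.0000 6.0000] v=[0.0000 0.0000]
Step 1: x=[4.5000 6.1875] v=[-2.0000 0.7500]
Step 2: x=[3.6484 6.5195] v=[-3.4063 1.3281]
Step 3: x=[2.6997 6.9221] v=[-3.7950 1.6103]
Step 4: x=[1.9413 7.3108] v=[-3.0337 1.5547]
Step 5: x=[1.6114 7.6139] v=[-1.3196 1.2123]
Max displacement = 2.3886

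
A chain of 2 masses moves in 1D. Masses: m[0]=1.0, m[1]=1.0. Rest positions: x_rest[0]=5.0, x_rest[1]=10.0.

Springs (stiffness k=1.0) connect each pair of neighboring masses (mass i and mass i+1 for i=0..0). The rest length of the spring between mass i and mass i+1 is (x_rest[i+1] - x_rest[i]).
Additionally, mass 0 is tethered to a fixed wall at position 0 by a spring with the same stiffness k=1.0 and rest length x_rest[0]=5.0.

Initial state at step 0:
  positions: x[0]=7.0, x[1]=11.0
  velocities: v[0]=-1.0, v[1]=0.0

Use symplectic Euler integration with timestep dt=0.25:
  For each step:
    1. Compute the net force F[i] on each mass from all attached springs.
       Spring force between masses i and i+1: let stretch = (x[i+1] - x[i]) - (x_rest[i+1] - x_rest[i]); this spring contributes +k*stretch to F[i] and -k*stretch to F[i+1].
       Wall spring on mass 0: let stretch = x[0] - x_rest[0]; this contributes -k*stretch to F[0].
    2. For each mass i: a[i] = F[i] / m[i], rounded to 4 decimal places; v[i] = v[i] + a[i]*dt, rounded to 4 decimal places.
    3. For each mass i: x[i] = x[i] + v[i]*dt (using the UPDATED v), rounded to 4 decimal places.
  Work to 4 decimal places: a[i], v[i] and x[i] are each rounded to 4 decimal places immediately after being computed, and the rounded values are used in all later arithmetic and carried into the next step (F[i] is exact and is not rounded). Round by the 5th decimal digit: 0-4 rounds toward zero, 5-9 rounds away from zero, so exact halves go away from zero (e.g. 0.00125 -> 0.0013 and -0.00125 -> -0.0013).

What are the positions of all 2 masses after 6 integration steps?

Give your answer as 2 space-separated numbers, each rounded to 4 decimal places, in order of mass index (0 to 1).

Step 0: x=[7.0000 11.0000] v=[-1.0000 0.0000]
Step 1: x=[6.5625 11.0625] v=[-1.7500 0.2500]
Step 2: x=[5.9961 11.1563] v=[-2.2656 0.3750]
Step 3: x=[5.3775 11.2401] v=[-2.4746 0.3350]
Step 4: x=[4.7892 11.2700] v=[-2.3533 0.1194]
Step 5: x=[4.3066 11.2073] v=[-1.9304 -0.2508]
Step 6: x=[3.9861 11.0258] v=[-1.2819 -0.7260]

Answer: 3.9861 11.0258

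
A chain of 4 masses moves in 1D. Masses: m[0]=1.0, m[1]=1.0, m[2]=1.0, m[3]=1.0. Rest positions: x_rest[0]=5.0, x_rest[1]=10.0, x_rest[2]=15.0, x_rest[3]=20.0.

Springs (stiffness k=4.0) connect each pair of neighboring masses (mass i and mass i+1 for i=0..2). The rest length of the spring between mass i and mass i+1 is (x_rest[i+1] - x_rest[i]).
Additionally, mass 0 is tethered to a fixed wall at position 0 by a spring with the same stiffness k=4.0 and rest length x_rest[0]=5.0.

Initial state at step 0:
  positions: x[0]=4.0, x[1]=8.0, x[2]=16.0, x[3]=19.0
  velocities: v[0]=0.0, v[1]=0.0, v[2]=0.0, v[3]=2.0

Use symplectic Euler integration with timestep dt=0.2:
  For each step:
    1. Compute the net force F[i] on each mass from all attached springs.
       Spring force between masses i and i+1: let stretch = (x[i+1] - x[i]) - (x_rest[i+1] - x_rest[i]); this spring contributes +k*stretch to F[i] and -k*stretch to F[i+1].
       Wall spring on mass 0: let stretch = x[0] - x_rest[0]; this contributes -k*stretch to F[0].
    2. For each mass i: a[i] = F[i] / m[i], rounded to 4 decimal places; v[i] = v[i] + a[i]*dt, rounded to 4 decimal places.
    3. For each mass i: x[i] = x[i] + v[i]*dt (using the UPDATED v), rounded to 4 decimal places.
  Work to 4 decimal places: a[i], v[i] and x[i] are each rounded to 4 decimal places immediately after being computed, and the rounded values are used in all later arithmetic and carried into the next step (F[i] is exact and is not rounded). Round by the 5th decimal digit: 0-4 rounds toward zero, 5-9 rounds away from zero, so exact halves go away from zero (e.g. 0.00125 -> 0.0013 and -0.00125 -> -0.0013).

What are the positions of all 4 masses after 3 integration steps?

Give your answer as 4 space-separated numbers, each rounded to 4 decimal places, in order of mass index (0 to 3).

Step 0: x=[4.0000 8.0000 16.0000 19.0000] v=[0.0000 0.0000 0.0000 2.0000]
Step 1: x=[4.0000 8.6400 15.2000 19.7200] v=[0.0000 3.2000 -4.0000 3.6000]
Step 2: x=[4.1024 9.5872 14.0736 20.5168] v=[0.5120 4.7360 -5.6320 3.9840]
Step 3: x=[4.4260 10.3747 13.2603 21.0827] v=[1.6179 3.9373 -4.0666 2.8294]

Answer: 4.4260 10.3747 13.2603 21.0827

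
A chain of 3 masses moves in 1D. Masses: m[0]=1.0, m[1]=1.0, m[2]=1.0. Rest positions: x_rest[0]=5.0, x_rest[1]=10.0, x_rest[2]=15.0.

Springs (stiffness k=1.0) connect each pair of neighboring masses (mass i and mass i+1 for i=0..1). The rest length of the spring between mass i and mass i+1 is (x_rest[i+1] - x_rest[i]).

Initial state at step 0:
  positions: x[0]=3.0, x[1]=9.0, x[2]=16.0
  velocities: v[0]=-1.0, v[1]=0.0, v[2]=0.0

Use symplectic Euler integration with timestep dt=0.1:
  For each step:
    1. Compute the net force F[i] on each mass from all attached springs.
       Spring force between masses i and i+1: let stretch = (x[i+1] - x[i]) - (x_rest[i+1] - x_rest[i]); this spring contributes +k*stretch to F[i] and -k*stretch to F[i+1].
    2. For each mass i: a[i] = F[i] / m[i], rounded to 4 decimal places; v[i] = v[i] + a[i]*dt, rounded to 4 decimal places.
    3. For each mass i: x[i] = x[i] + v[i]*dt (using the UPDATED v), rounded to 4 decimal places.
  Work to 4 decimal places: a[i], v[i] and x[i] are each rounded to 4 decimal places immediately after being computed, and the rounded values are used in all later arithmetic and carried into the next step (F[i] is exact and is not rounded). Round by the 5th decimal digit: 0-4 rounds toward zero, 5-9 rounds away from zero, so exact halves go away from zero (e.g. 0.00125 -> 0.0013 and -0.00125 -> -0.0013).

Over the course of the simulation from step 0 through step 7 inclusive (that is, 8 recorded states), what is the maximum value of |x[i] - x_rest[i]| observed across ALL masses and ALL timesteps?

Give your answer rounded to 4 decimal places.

Answer: 2.3670

Derivation:
Step 0: x=[3.0000 9.0000 16.0000] v=[-1.0000 0.0000 0.0000]
Step 1: x=[2.9100 9.0100 15.9800] v=[-0.9000 0.1000 -0.2000]
Step 2: x=[2.8310 9.0287 15.9403] v=[-0.7900 0.1870 -0.3970]
Step 3: x=[2.7640 9.0545 15.8815] v=[-0.6702 0.2584 -0.5882]
Step 4: x=[2.7099 9.0857 15.8044] v=[-0.5412 0.3121 -0.7709]
Step 5: x=[2.6695 9.1203 15.7101] v=[-0.4036 0.3464 -0.9428]
Step 6: x=[2.6437 9.1563 15.5999] v=[-0.2585 0.3603 -1.1018]
Step 7: x=[2.6330 9.1916 15.4753] v=[-0.1072 0.3534 -1.2462]
Max displacement = 2.3670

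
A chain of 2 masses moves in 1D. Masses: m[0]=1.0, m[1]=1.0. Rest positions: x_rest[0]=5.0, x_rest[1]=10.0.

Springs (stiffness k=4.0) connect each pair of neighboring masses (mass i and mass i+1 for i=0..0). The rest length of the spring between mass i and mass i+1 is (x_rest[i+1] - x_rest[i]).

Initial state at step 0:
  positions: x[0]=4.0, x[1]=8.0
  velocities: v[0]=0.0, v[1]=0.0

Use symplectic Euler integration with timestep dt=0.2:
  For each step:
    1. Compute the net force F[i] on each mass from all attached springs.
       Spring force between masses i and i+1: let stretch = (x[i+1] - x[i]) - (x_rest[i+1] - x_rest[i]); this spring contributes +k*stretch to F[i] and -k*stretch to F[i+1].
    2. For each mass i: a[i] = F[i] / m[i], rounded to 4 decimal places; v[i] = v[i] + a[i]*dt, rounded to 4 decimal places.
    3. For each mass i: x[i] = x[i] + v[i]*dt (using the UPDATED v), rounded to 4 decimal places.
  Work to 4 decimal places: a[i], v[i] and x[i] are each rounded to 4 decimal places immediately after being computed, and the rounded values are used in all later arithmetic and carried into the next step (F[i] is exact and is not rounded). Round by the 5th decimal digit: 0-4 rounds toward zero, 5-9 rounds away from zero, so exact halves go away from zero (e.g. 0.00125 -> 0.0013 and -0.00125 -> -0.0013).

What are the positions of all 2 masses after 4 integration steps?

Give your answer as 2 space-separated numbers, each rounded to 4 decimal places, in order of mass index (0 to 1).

Answer: 3.0585 8.9415

Derivation:
Step 0: x=[4.0000 8.0000] v=[0.0000 0.0000]
Step 1: x=[3.8400 8.1600] v=[-0.8000 0.8000]
Step 2: x=[3.5712 8.4288] v=[-1.3440 1.3440]
Step 3: x=[3.2796 8.7204] v=[-1.4579 1.4579]
Step 4: x=[3.0585 8.9415] v=[-1.1053 1.1053]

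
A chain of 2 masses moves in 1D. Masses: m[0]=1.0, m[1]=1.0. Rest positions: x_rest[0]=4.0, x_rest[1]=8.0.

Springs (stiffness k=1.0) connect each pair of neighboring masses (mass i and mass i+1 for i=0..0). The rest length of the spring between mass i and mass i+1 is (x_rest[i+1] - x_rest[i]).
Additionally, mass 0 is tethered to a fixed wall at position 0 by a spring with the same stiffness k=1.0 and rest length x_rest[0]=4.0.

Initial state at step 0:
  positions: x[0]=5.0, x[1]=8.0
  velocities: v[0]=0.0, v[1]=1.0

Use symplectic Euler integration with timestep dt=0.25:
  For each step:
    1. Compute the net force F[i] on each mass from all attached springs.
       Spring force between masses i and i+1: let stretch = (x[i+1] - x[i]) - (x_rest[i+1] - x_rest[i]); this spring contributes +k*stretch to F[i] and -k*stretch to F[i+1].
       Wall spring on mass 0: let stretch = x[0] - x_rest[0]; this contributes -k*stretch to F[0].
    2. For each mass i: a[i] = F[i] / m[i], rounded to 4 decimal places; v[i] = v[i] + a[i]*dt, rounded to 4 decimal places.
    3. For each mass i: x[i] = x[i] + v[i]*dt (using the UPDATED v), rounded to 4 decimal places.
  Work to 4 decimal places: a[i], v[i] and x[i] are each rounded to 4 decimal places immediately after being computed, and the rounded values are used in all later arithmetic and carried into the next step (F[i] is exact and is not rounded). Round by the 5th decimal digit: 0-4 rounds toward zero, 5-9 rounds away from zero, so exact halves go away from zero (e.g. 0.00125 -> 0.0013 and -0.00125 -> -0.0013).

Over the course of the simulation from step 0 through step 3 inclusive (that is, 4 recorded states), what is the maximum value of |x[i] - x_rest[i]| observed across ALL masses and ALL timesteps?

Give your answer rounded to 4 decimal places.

Step 0: x=[5.0000 8.0000] v=[0.0000 1.0000]
Step 1: x=[4.8750 8.3125] v=[-0.5000 1.2500]
Step 2: x=[4.6602 8.6602] v=[-0.8594 1.3906]
Step 3: x=[4.4041 9.0079] v=[-1.0245 1.3906]
Max displacement = 1.0079

Answer: 1.0079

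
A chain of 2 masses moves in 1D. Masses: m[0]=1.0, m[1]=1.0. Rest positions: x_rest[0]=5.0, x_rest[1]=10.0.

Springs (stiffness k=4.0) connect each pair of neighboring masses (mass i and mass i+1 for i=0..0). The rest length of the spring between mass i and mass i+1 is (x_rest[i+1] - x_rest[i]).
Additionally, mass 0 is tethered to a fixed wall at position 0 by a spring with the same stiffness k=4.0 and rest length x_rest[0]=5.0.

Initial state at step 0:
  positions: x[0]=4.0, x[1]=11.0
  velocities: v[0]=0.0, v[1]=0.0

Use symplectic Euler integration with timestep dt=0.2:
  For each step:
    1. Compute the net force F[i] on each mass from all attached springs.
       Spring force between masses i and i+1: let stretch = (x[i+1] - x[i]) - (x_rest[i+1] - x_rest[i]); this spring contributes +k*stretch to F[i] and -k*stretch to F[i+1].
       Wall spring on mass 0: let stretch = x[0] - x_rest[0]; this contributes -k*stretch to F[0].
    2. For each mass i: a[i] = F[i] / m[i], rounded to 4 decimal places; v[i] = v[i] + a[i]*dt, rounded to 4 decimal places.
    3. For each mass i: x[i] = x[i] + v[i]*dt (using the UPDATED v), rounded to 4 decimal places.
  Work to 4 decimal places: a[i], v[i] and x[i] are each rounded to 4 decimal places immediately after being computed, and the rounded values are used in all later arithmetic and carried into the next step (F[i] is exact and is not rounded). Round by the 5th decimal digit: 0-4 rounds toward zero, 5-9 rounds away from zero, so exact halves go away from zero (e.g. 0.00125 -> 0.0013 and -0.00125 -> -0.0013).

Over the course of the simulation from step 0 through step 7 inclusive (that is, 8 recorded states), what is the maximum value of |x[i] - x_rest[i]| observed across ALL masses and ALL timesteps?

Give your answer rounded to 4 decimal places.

Answer: 1.2941

Derivation:
Step 0: x=[4.0000 11.0000] v=[0.0000 0.0000]
Step 1: x=[4.4800 10.6800] v=[2.4000 -1.6000]
Step 2: x=[5.2352 10.1680] v=[3.7760 -2.5600]
Step 3: x=[5.9420 9.6668] v=[3.5341 -2.5062]
Step 4: x=[6.2941 9.3696] v=[1.7603 -1.4860]
Step 5: x=[6.1312 9.3803] v=[-0.8146 0.0536]
Step 6: x=[5.5071 9.6712] v=[-3.1203 1.4543]
Step 7: x=[4.6682 10.0958] v=[-4.1947 2.1230]
Max displacement = 1.2941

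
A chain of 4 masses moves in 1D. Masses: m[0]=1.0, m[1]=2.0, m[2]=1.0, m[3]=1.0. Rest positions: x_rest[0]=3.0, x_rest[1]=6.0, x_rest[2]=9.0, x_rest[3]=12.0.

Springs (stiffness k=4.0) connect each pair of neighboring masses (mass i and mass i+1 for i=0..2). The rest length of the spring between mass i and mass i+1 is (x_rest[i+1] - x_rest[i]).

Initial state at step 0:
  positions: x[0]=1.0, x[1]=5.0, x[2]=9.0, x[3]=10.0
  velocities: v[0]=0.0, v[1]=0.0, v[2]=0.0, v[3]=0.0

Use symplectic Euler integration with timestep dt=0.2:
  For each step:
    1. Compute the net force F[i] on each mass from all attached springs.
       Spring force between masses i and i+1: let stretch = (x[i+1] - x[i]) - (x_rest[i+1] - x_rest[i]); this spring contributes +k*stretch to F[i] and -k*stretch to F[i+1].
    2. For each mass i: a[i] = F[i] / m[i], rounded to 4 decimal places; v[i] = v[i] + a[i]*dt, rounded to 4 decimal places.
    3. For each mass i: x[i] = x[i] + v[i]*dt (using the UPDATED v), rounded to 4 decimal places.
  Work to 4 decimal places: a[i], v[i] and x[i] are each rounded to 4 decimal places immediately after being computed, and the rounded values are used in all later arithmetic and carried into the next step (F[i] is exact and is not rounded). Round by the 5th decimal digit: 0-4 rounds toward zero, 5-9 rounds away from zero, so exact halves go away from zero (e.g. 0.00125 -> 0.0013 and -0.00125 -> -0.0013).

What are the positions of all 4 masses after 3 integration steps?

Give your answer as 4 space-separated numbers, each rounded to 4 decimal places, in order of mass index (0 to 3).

Answer: 1.8320 4.8904 7.0539 11.3332

Derivation:
Step 0: x=[1.0000 5.0000 9.0000 10.0000] v=[0.0000 0.0000 0.0000 0.0000]
Step 1: x=[1.1600 5.0000 8.5200 10.3200] v=[0.8000 0.0000 -2.4000 1.6000]
Step 2: x=[1.4544 4.9744 7.7648 10.8320] v=[1.4720 -0.1280 -3.7760 2.5600]
Step 3: x=[1.8320 4.8904 7.0539 11.3332] v=[1.8880 -0.4198 -3.5546 2.5062]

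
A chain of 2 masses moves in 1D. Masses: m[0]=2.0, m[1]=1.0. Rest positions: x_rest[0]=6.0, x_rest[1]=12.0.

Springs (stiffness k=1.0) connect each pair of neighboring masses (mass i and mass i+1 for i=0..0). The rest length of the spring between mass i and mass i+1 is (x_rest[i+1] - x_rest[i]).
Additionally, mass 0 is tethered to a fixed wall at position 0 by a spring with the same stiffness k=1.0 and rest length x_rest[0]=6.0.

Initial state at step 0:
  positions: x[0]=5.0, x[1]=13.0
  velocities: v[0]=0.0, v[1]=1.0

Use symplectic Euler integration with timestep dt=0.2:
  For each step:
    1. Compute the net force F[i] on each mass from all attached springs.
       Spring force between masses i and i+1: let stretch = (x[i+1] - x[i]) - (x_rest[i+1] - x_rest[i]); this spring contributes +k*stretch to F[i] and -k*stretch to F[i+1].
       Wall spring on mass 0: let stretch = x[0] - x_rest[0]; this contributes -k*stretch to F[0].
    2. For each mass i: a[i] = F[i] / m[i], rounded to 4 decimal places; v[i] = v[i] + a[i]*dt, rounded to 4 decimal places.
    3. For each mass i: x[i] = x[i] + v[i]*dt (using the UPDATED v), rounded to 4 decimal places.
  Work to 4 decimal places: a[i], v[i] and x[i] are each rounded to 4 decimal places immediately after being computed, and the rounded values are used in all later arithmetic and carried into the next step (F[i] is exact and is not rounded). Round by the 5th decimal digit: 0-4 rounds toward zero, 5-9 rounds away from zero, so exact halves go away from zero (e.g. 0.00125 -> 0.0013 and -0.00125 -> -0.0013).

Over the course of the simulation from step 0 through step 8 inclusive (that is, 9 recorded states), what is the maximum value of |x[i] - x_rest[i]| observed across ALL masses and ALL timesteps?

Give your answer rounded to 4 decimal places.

Step 0: x=[5.0000 13.0000] v=[0.0000 1.0000]
Step 1: x=[5.0600 13.1200] v=[0.3000 0.6000]
Step 2: x=[5.1800 13.1576] v=[0.6000 0.1880]
Step 3: x=[5.3560 13.1161] v=[0.8798 -0.2075]
Step 4: x=[5.5800 13.0042] v=[1.1202 -0.5595]
Step 5: x=[5.8409 12.8353] v=[1.3046 -0.8443]
Step 6: x=[6.1249 12.6267] v=[1.4200 -1.0432]
Step 7: x=[6.4164 12.3980] v=[1.4577 -1.1436]
Step 8: x=[6.6992 12.1700] v=[1.4142 -1.1399]
Max displacement = 1.1576

Answer: 1.1576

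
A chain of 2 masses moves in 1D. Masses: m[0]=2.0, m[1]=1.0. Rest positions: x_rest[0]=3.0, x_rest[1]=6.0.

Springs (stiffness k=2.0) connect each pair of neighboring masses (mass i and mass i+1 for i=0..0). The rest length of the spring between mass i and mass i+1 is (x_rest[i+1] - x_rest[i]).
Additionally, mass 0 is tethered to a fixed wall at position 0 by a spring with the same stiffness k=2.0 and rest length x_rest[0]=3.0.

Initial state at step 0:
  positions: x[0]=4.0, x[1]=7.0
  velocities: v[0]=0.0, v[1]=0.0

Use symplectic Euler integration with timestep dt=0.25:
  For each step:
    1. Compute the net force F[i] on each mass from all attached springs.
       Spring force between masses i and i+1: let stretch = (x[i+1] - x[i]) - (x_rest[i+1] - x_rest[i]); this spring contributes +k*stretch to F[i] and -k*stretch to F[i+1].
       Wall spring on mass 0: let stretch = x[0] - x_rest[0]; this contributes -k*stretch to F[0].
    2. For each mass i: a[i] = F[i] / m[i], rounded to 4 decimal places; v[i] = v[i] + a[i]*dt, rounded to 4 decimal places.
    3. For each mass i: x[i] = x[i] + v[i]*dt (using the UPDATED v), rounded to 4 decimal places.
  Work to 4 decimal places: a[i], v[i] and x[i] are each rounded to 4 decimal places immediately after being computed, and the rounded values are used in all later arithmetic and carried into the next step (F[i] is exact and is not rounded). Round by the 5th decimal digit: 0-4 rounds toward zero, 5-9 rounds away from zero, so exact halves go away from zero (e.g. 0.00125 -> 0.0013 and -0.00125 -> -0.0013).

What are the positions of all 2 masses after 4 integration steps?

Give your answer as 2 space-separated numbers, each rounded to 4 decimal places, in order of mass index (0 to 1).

Step 0: x=[4.0000 7.0000] v=[0.0000 0.0000]
Step 1: x=[3.9375 7.0000] v=[-0.2500 0.0000]
Step 2: x=[3.8203 6.9922] v=[-0.4688 -0.0313]
Step 3: x=[3.6626 6.9629] v=[-0.6309 -0.1173]
Step 4: x=[3.4822 6.8960] v=[-0.7215 -0.2675]

Answer: 3.4822 6.8960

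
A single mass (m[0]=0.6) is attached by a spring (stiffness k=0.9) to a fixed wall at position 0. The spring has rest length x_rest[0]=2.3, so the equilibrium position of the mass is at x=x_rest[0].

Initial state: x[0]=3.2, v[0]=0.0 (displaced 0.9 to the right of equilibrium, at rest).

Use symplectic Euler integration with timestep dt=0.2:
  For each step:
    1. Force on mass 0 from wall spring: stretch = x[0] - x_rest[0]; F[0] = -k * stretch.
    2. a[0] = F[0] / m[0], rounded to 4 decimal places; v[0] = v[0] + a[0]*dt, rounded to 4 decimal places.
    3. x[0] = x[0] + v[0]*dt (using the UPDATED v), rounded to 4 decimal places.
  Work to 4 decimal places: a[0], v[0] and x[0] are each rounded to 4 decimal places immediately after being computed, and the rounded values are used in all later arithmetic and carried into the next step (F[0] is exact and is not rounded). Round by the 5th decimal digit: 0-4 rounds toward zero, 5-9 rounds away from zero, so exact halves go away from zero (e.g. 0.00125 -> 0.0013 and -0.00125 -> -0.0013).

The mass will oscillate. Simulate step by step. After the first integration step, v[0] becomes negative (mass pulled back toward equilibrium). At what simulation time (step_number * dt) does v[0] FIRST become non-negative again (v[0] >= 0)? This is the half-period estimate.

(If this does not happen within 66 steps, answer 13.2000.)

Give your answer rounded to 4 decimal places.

Answer: 2.6000

Derivation:
Step 0: x=[3.2000] v=[0.0000]
Step 1: x=[3.1460] v=[-0.2700]
Step 2: x=[3.0412] v=[-0.5238]
Step 3: x=[2.8920] v=[-0.7462]
Step 4: x=[2.7072] v=[-0.9238]
Step 5: x=[2.4980] v=[-1.0460]
Step 6: x=[2.2769] v=[-1.1054]
Step 7: x=[2.0572] v=[-1.0985]
Step 8: x=[1.8521] v=[-1.0257]
Step 9: x=[1.6738] v=[-0.8913]
Step 10: x=[1.5331] v=[-0.7034]
Step 11: x=[1.4384] v=[-0.4733]
Step 12: x=[1.3954] v=[-0.2148]
Step 13: x=[1.4067] v=[0.0566]
First v>=0 after going negative at step 13, time=2.6000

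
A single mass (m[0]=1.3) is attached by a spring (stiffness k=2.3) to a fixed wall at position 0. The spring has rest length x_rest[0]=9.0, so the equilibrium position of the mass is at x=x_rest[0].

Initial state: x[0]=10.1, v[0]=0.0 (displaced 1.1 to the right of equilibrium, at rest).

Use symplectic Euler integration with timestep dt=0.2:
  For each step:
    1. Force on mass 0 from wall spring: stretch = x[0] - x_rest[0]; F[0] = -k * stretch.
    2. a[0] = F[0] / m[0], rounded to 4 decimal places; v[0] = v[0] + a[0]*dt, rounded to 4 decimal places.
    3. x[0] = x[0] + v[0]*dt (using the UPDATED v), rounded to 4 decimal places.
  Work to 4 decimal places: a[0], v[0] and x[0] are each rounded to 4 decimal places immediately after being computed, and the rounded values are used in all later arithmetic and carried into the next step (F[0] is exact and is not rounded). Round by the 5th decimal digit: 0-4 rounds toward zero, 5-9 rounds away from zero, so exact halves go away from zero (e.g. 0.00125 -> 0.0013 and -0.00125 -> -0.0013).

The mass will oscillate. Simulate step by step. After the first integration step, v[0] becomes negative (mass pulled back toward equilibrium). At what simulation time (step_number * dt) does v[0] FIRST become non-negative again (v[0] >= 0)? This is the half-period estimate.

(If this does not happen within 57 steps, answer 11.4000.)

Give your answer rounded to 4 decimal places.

Answer: 2.4000

Derivation:
Step 0: x=[10.1000] v=[0.0000]
Step 1: x=[10.0222] v=[-0.3892]
Step 2: x=[9.8720] v=[-0.7509]
Step 3: x=[9.6601] v=[-1.0595]
Step 4: x=[9.4015] v=[-1.2931]
Step 5: x=[9.1145] v=[-1.4352]
Step 6: x=[8.8194] v=[-1.4757]
Step 7: x=[8.5370] v=[-1.4118]
Step 8: x=[8.2874] v=[-1.2480]
Step 9: x=[8.0882] v=[-0.9958]
Step 10: x=[7.9536] v=[-0.6732]
Step 11: x=[7.8930] v=[-0.3029]
Step 12: x=[7.9108] v=[0.0888]
First v>=0 after going negative at step 12, time=2.4000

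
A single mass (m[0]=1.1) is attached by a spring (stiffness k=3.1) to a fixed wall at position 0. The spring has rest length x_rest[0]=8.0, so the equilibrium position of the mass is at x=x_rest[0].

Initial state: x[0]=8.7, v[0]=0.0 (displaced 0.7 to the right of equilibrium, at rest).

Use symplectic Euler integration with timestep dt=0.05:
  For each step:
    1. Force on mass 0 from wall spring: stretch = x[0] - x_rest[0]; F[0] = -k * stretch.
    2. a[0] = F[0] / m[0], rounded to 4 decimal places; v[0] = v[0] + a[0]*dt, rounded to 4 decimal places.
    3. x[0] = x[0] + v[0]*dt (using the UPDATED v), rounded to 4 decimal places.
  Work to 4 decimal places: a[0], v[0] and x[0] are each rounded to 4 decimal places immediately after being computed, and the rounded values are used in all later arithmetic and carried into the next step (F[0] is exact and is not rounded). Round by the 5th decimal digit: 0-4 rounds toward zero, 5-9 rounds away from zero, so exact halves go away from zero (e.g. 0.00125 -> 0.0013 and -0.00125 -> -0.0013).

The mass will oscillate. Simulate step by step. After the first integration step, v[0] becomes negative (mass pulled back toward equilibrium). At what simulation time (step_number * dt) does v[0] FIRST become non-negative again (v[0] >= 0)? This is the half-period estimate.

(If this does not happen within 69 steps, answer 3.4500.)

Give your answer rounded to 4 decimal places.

Step 0: x=[8.7000] v=[0.0000]
Step 1: x=[8.6951] v=[-0.0986]
Step 2: x=[8.6853] v=[-0.1965]
Step 3: x=[8.6706] v=[-0.2931]
Step 4: x=[8.6512] v=[-0.3876]
Step 5: x=[8.6272] v=[-0.4794]
Step 6: x=[8.5988] v=[-0.5678]
Step 7: x=[8.5662] v=[-0.6522]
Step 8: x=[8.5296] v=[-0.7320]
Step 9: x=[8.4893] v=[-0.8066]
Step 10: x=[8.4455] v=[-0.8755]
Step 11: x=[8.3986] v=[-0.9383]
Step 12: x=[8.3489] v=[-0.9945]
Step 13: x=[8.2967] v=[-1.0437]
Step 14: x=[8.2424] v=[-1.0855]
Step 15: x=[8.1864] v=[-1.1197]
Step 16: x=[8.1291] v=[-1.1460]
Step 17: x=[8.0709] v=[-1.1642]
Step 18: x=[8.0122] v=[-1.1742]
Step 19: x=[7.9534] v=[-1.1759]
Step 20: x=[7.8949] v=[-1.1693]
Step 21: x=[7.8372] v=[-1.1545]
Step 22: x=[7.7806] v=[-1.1316]
Step 23: x=[7.7256] v=[-1.1007]
Step 24: x=[7.6725] v=[-1.0620]
Step 25: x=[7.6217] v=[-1.0159]
Step 26: x=[7.5736] v=[-0.9626]
Step 27: x=[7.5285] v=[-0.9025]
Step 28: x=[7.4867] v=[-0.8361]
Step 29: x=[7.4485] v=[-0.7638]
Step 30: x=[7.4142] v=[-0.6861]
Step 31: x=[7.3840] v=[-0.6036]
Step 32: x=[7.3582] v=[-0.5168]
Step 33: x=[7.3369] v=[-0.4264]
Step 34: x=[7.3203] v=[-0.3330]
Step 35: x=[7.3084] v=[-0.2372]
Step 36: x=[7.3014] v=[-0.1397]
Step 37: x=[7.2993] v=[-0.0413]
Step 38: x=[7.3022] v=[0.0574]
First v>=0 after going negative at step 38, time=1.9000

Answer: 1.9000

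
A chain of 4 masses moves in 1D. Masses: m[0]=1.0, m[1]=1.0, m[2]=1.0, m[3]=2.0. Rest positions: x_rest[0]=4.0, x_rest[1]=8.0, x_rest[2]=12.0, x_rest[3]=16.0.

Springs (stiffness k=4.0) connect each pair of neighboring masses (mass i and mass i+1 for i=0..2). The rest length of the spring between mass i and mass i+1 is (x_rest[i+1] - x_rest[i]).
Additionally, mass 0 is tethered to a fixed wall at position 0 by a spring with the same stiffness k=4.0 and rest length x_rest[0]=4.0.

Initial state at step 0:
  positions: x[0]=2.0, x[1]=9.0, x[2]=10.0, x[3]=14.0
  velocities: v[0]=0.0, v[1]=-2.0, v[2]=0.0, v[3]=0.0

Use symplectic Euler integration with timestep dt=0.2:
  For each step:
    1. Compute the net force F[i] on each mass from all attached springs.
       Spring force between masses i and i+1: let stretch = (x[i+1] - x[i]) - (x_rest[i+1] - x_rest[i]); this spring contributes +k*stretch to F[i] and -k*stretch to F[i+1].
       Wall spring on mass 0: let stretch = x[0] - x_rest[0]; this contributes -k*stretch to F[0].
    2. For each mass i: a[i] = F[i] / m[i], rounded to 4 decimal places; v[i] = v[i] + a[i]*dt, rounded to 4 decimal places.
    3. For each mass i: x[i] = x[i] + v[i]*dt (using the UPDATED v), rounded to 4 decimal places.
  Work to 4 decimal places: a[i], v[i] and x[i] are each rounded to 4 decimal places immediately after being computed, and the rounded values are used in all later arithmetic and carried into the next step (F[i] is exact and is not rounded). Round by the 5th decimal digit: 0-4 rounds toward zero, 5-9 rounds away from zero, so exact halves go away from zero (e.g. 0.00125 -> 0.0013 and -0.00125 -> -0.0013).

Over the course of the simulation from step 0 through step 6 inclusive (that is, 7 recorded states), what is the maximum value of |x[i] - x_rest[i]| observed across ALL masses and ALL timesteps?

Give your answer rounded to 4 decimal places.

Step 0: x=[2.0000 9.0000 10.0000 14.0000] v=[0.0000 -2.0000 0.0000 0.0000]
Step 1: x=[2.8000 7.6400 10.4800 14.0000] v=[4.0000 -6.8000 2.4000 0.0000]
Step 2: x=[3.9264 5.9600 11.0688 14.0384] v=[5.6320 -8.4000 2.9440 0.1920]
Step 3: x=[4.7500 4.7720 11.3153 14.1592] v=[4.1178 -5.9398 1.2326 0.6042]
Step 4: x=[4.8171 4.6274 10.9699 14.3725] v=[0.3354 -0.7228 -1.7269 1.0666]
Step 5: x=[4.0831 5.5280 10.1541 14.6336] v=[-3.6700 4.5030 -4.0788 1.3056]
Step 6: x=[2.9270 6.9376 9.3149 14.8564] v=[-5.7806 7.0480 -4.1961 1.1138]
Max displacement = 3.3726

Answer: 3.3726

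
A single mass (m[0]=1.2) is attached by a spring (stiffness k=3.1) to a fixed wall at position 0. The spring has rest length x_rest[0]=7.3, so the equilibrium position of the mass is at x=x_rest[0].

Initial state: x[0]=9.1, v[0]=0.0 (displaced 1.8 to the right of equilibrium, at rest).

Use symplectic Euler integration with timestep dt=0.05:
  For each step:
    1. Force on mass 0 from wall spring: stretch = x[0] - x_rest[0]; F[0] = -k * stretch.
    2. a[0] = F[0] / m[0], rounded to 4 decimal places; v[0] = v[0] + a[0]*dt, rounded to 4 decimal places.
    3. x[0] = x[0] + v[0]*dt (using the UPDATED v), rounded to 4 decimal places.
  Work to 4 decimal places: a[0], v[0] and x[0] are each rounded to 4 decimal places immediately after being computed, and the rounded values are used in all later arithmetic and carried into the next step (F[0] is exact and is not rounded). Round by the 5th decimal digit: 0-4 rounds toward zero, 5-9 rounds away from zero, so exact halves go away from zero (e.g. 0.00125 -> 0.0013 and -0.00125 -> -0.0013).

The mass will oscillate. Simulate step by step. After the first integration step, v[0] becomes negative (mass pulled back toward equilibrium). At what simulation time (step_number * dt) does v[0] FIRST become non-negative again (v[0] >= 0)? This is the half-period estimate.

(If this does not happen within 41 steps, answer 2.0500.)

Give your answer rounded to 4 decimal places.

Step 0: x=[9.1000] v=[0.0000]
Step 1: x=[9.0884] v=[-0.2325]
Step 2: x=[9.0652] v=[-0.4635]
Step 3: x=[9.0306] v=[-0.6915]
Step 4: x=[8.9849] v=[-0.9150]
Step 5: x=[8.9283] v=[-1.1326]
Step 6: x=[8.8612] v=[-1.3429]
Step 7: x=[8.7840] v=[-1.5446]
Step 8: x=[8.6972] v=[-1.7363]
Step 9: x=[8.6014] v=[-1.9168]
Step 10: x=[8.4972] v=[-2.0849]
Step 11: x=[8.3852] v=[-2.2395]
Step 12: x=[8.2662] v=[-2.3797]
Step 13: x=[8.1410] v=[-2.5045]
Step 14: x=[8.0103] v=[-2.6131]
Step 15: x=[7.8751] v=[-2.7048]
Step 16: x=[7.7361] v=[-2.7791]
Step 17: x=[7.5943] v=[-2.8354]
Step 18: x=[7.4506] v=[-2.8734]
Step 19: x=[7.3060] v=[-2.8929]
Step 20: x=[7.1613] v=[-2.8937]
Step 21: x=[7.0175] v=[-2.8758]
Step 22: x=[6.8755] v=[-2.8393]
Step 23: x=[6.7363] v=[-2.7845]
Step 24: x=[6.6007] v=[-2.7117]
Step 25: x=[6.4696] v=[-2.6214]
Step 26: x=[6.3439] v=[-2.5141]
Step 27: x=[6.2244] v=[-2.3906]
Step 28: x=[6.1118] v=[-2.2517]
Step 29: x=[6.0069] v=[-2.0982]
Step 30: x=[5.9103] v=[-1.9312]
Step 31: x=[5.8227] v=[-1.7517]
Step 32: x=[5.7447] v=[-1.5609]
Step 33: x=[5.6767] v=[-1.3600]
Step 34: x=[5.6192] v=[-1.1503]
Step 35: x=[5.5725] v=[-0.9332]
Step 36: x=[5.5370] v=[-0.7101]
Step 37: x=[5.5129] v=[-0.4824]
Step 38: x=[5.5003] v=[-0.2516]
Step 39: x=[5.4993] v=[-0.0191]
Step 40: x=[5.5100] v=[0.2135]
First v>=0 after going negative at step 40, time=2.0000

Answer: 2.0000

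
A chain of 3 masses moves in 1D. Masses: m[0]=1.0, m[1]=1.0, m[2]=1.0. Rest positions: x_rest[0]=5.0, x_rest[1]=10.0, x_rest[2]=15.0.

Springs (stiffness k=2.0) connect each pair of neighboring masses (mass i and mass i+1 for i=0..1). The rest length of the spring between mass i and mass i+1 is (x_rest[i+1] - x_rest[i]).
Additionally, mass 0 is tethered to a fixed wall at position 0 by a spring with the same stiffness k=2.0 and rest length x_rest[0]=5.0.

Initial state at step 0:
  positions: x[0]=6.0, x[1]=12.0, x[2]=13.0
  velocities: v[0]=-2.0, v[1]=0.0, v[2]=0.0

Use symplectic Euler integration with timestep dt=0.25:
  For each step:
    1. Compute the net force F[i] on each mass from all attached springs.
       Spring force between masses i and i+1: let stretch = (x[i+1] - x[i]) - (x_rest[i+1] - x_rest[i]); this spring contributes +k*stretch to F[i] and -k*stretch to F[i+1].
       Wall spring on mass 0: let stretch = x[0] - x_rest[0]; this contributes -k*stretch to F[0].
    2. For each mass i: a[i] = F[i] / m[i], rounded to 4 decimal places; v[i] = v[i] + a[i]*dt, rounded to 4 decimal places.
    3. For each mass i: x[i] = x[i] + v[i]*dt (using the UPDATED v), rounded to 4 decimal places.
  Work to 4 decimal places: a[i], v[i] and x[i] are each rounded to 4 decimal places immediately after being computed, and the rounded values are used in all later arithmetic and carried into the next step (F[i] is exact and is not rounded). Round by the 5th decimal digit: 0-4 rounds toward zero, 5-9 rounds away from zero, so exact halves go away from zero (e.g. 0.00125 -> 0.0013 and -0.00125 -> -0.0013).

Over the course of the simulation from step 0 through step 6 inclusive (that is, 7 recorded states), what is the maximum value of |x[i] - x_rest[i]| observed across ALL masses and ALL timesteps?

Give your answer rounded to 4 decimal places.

Step 0: x=[6.0000 12.0000 13.0000] v=[-2.0000 0.0000 0.0000]
Step 1: x=[5.5000 11.3750 13.5000] v=[-2.0000 -2.5000 2.0000]
Step 2: x=[5.0469 10.2813 14.3594] v=[-1.8125 -4.3750 3.4375]
Step 3: x=[4.6172 9.0430 15.3340] v=[-1.7188 -4.9532 3.8985]
Step 4: x=[4.1636 8.0379 16.1473] v=[-1.8145 -4.0206 3.2530]
Step 5: x=[3.6738 7.5621 16.5719] v=[-1.9592 -1.9031 1.6983]
Step 6: x=[3.2108 7.7265 16.4953] v=[-1.8520 0.6577 -0.3066]
Max displacement = 2.4379

Answer: 2.4379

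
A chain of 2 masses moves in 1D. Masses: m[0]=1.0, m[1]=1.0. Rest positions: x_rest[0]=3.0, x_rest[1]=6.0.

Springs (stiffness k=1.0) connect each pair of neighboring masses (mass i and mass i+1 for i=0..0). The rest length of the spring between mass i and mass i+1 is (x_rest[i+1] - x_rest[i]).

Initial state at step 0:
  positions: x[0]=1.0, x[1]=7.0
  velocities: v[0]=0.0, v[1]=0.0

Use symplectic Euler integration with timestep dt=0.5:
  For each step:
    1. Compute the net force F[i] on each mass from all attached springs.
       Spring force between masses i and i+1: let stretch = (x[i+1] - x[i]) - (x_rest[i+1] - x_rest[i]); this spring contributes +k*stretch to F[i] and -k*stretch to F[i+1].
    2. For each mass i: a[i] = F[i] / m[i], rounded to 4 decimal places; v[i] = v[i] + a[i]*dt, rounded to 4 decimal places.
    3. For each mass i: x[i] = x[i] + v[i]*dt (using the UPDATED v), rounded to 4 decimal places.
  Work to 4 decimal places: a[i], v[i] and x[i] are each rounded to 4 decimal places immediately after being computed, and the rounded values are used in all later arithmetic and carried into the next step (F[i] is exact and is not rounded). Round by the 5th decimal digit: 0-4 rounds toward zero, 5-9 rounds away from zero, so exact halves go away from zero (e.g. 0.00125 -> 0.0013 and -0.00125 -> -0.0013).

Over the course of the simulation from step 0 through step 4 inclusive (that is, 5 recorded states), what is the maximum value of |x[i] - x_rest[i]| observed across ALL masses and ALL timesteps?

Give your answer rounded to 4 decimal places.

Answer: 2.0937

Derivation:
Step 0: x=[1.0000 7.0000] v=[0.0000 0.0000]
Step 1: x=[1.7500 6.2500] v=[1.5000 -1.5000]
Step 2: x=[2.8750 5.1250] v=[2.2500 -2.2500]
Step 3: x=[3.8125 4.1875] v=[1.8750 -1.8750]
Step 4: x=[4.0938 3.9063] v=[0.5625 -0.5625]
Max displacement = 2.0937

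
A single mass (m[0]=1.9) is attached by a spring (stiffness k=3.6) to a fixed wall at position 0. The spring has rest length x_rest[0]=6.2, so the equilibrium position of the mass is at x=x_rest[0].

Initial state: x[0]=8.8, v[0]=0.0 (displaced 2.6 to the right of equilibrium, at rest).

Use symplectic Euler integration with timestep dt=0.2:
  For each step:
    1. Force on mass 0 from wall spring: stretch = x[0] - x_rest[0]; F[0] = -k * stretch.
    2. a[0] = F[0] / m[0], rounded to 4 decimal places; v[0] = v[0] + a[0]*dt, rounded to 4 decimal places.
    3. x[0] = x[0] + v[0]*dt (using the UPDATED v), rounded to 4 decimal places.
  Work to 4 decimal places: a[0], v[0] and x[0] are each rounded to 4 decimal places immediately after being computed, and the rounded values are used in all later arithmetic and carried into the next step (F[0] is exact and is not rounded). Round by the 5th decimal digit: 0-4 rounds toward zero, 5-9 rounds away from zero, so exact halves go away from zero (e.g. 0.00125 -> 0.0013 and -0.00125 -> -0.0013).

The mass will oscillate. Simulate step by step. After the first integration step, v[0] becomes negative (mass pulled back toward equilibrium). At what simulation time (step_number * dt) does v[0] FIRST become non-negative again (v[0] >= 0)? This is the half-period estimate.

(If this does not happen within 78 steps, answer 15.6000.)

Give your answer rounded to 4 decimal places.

Step 0: x=[8.8000] v=[0.0000]
Step 1: x=[8.6029] v=[-0.9853]
Step 2: x=[8.2237] v=[-1.8959]
Step 3: x=[7.6911] v=[-2.6628]
Step 4: x=[7.0455] v=[-3.2278]
Step 5: x=[6.3359] v=[-3.5482]
Step 6: x=[5.6160] v=[-3.5997]
Step 7: x=[4.9403] v=[-3.3784]
Step 8: x=[4.3601] v=[-2.9010]
Step 9: x=[3.9193] v=[-2.2038]
Step 10: x=[3.6514] v=[-1.3395]
Step 11: x=[3.5767] v=[-0.3737]
Step 12: x=[3.7008] v=[0.6204]
First v>=0 after going negative at step 12, time=2.4000

Answer: 2.4000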